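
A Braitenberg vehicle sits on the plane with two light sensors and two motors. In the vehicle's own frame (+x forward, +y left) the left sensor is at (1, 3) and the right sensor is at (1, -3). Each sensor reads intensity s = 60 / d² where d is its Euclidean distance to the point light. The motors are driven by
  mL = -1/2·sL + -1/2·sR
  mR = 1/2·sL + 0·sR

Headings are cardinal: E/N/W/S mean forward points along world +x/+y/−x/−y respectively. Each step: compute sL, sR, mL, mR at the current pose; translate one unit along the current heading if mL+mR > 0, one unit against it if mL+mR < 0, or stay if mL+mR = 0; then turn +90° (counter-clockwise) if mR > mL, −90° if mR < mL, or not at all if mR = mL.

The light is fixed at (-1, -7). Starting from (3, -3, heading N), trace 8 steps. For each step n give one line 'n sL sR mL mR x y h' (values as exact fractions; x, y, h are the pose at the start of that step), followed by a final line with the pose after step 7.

n=0: pose=(3,-3,N); sL=30/13, sR=30/37; mL=-750/481, mR=15/13; mL+mR=-15/37 → advance -1; mR−mL=1305/481 → turn +1·90°
n=1: pose=(3,-4,W); sL=20/3, sR=4/3; mL=-4, mR=10/3; mL+mR=-2/3 → advance -1; mR−mL=22/3 → turn +1·90°
n=2: pose=(4,-4,S); sL=15/17, sR=15/2; mL=-285/68, mR=15/34; mL+mR=-15/4 → advance -1; mR−mL=315/68 → turn +1·90°
n=3: pose=(4,-3,E); sL=12/17, sR=60/37; mL=-732/629, mR=6/17; mL+mR=-30/37 → advance -1; mR−mL=954/629 → turn +1·90°
n=4: pose=(3,-3,N); sL=30/13, sR=30/37; mL=-750/481, mR=15/13; mL+mR=-15/37 → advance -1; mR−mL=1305/481 → turn +1·90°
n=5: pose=(3,-4,W); sL=20/3, sR=4/3; mL=-4, mR=10/3; mL+mR=-2/3 → advance -1; mR−mL=22/3 → turn +1·90°
n=6: pose=(4,-4,S); sL=15/17, sR=15/2; mL=-285/68, mR=15/34; mL+mR=-15/4 → advance -1; mR−mL=315/68 → turn +1·90°
n=7: pose=(4,-3,E); sL=12/17, sR=60/37; mL=-732/629, mR=6/17; mL+mR=-30/37 → advance -1; mR−mL=954/629 → turn +1·90°

0 30/13 30/37 -750/481 15/13 3 -3 N
1 20/3 4/3 -4 10/3 3 -4 W
2 15/17 15/2 -285/68 15/34 4 -4 S
3 12/17 60/37 -732/629 6/17 4 -3 E
4 30/13 30/37 -750/481 15/13 3 -3 N
5 20/3 4/3 -4 10/3 3 -4 W
6 15/17 15/2 -285/68 15/34 4 -4 S
7 12/17 60/37 -732/629 6/17 4 -3 E
final 3 -3 N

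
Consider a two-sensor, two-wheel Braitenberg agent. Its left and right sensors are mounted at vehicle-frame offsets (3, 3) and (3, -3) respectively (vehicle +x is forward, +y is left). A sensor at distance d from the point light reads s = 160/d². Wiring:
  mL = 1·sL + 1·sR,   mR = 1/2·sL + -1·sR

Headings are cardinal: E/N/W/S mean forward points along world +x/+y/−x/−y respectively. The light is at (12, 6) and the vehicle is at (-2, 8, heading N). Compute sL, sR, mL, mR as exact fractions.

80/157 80/73 18400/11461 -9640/11461

left sensor world pos  = (-5, 11); dL² = 314
right sensor world pos = (1, 11); dR² = 146
sL = 160/314 = 80/157
sR = 160/146 = 80/73
mL = 1·sL + 1·sR = 18400/11461
mR = 1/2·sL + -1·sR = -9640/11461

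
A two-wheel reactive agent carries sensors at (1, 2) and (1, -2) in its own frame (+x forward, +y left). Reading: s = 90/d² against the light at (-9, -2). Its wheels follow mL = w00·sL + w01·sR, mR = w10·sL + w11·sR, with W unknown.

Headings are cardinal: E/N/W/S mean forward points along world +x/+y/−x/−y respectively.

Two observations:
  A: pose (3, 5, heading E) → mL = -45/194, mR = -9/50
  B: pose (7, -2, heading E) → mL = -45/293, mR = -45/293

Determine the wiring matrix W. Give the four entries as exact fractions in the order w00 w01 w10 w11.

obs A: pose=(3,5,E) → sL=9/25, sR=45/97, mL=-45/194, mR=-9/50
obs B: pose=(7,-2,E) → sL=90/293, sR=90/293, mL=-45/293, mR=-45/293
sensor matrix S = [[9/25, 45/97], [90/293, 90/293]]; det S = -4536/142105
solve [mL_A; mL_B] = S·[w00; w01] and [mR_A; mR_B] = S·[w10; w11]:
  w00 = 0, w01 = -1/2, w10 = -1/2, w11 = 0

0 -1/2 -1/2 0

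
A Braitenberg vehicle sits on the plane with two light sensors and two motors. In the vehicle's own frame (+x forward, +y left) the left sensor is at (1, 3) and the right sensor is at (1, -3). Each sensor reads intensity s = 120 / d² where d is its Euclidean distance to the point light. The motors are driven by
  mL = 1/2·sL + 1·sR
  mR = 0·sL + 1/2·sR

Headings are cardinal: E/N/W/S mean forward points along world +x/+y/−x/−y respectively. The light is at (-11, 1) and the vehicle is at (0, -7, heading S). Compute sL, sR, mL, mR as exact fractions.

120/277 24/29 8388/8033 12/29

left sensor world pos  = (3, -8); dL² = 277
right sensor world pos = (-3, -8); dR² = 145
sL = 120/277 = 120/277
sR = 120/145 = 24/29
mL = 1/2·sL + 1·sR = 8388/8033
mR = 0·sL + 1/2·sR = 12/29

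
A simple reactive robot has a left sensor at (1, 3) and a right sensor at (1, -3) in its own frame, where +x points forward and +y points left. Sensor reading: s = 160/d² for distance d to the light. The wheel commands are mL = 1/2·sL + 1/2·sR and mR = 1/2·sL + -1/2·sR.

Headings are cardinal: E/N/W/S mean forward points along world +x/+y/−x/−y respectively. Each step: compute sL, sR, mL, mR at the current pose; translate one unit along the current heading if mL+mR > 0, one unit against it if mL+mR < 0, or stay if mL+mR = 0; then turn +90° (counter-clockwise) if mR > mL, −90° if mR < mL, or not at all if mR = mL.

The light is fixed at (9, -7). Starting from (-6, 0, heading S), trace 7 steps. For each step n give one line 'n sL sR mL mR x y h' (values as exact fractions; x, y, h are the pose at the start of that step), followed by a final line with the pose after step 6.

n=0: pose=(-6,0,S); sL=8/9, sR=4/9; mL=2/3, mR=2/9; mL+mR=8/9 → advance +1; mR−mL=-4/9 → turn -1·90°
n=1: pose=(-6,-1,W); sL=32/53, sR=160/337; mL=9632/17861, mR=1152/17861; mL+mR=32/53 → advance +1; mR−mL=-160/337 → turn -1·90°
n=2: pose=(-7,-1,N); sL=16/41, sR=80/109; mL=2512/4469, mR=-768/4469; mL+mR=16/41 → advance +1; mR−mL=-80/109 → turn -1·90°
n=3: pose=(-7,0,E); sL=32/65, sR=160/241; mL=9056/15665, mR=-1344/15665; mL+mR=32/65 → advance +1; mR−mL=-160/241 → turn -1·90°
n=4: pose=(-6,0,S); sL=8/9, sR=4/9; mL=2/3, mR=2/9; mL+mR=8/9 → advance +1; mR−mL=-4/9 → turn -1·90°
n=5: pose=(-6,-1,W); sL=32/53, sR=160/337; mL=9632/17861, mR=1152/17861; mL+mR=32/53 → advance +1; mR−mL=-160/337 → turn -1·90°
n=6: pose=(-7,-1,N); sL=16/41, sR=80/109; mL=2512/4469, mR=-768/4469; mL+mR=16/41 → advance +1; mR−mL=-80/109 → turn -1·90°

0 8/9 4/9 2/3 2/9 -6 0 S
1 32/53 160/337 9632/17861 1152/17861 -6 -1 W
2 16/41 80/109 2512/4469 -768/4469 -7 -1 N
3 32/65 160/241 9056/15665 -1344/15665 -7 0 E
4 8/9 4/9 2/3 2/9 -6 0 S
5 32/53 160/337 9632/17861 1152/17861 -6 -1 W
6 16/41 80/109 2512/4469 -768/4469 -7 -1 N
final -7 0 E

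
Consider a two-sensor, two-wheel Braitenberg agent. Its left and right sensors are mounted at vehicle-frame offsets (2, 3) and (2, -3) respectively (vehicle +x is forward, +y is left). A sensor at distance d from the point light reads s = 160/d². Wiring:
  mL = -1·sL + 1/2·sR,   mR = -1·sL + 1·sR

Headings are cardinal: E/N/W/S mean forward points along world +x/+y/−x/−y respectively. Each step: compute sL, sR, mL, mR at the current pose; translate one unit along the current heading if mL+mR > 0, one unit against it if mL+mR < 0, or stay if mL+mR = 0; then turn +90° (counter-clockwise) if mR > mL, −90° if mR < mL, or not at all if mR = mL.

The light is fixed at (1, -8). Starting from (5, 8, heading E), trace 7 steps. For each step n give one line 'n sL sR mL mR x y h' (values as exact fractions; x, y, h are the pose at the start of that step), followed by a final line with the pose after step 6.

0 160/397 32/41 -208/16277 6144/16277 5 8 E
1 20/41 40/97 -1120/3977 -300/3977 6 8 N
2 160/153 160/333 -1520/1887 -3200/5661 6 7 W
3 16/25 80/89 -424/2225 576/2225 7 7 S
4 160/353 32/37 -272/13061 5376/13061 7 6 E
5 10/17 40/89 -550/1513 -210/1513 8 6 N
6 32/25 160/281 -6992/7025 -4992/7025 8 5 W
final 9 5 S

n=0: pose=(5,8,E); sL=160/397, sR=32/41; mL=-208/16277, mR=6144/16277; mL+mR=5936/16277 → advance +1; mR−mL=16/41 → turn +1·90°
n=1: pose=(6,8,N); sL=20/41, sR=40/97; mL=-1120/3977, mR=-300/3977; mL+mR=-1420/3977 → advance -1; mR−mL=20/97 → turn +1·90°
n=2: pose=(6,7,W); sL=160/153, sR=160/333; mL=-1520/1887, mR=-3200/5661; mL+mR=-7760/5661 → advance -1; mR−mL=80/333 → turn +1·90°
n=3: pose=(7,7,S); sL=16/25, sR=80/89; mL=-424/2225, mR=576/2225; mL+mR=152/2225 → advance +1; mR−mL=40/89 → turn +1·90°
n=4: pose=(7,6,E); sL=160/353, sR=32/37; mL=-272/13061, mR=5376/13061; mL+mR=5104/13061 → advance +1; mR−mL=16/37 → turn +1·90°
n=5: pose=(8,6,N); sL=10/17, sR=40/89; mL=-550/1513, mR=-210/1513; mL+mR=-760/1513 → advance -1; mR−mL=20/89 → turn +1·90°
n=6: pose=(8,5,W); sL=32/25, sR=160/281; mL=-6992/7025, mR=-4992/7025; mL+mR=-11984/7025 → advance -1; mR−mL=80/281 → turn +1·90°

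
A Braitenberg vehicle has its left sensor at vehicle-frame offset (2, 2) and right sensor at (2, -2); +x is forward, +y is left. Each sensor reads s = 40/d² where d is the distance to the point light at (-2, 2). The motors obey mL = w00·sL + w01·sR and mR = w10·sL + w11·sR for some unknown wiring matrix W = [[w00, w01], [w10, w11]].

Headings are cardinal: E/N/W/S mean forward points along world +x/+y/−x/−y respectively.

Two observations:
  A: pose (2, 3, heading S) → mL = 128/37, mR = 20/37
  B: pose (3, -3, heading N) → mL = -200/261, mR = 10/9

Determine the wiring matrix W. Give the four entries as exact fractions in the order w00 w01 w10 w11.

obs A: pose=(2,3,S) → sL=40/37, sR=8, mL=128/37, mR=20/37
obs B: pose=(3,-3,N) → sL=20/9, sR=20/29, mL=-200/261, mR=10/9
sensor matrix S = [[40/37, 8], [20/9, 20/29]]; det S = -164480/9657
solve [mL_A; mL_B] = S·[w00; w01] and [mR_A; mR_B] = S·[w10; w11]:
  w00 = -1/2, w01 = 1/2, w10 = 1/2, w11 = 0

-1/2 1/2 1/2 0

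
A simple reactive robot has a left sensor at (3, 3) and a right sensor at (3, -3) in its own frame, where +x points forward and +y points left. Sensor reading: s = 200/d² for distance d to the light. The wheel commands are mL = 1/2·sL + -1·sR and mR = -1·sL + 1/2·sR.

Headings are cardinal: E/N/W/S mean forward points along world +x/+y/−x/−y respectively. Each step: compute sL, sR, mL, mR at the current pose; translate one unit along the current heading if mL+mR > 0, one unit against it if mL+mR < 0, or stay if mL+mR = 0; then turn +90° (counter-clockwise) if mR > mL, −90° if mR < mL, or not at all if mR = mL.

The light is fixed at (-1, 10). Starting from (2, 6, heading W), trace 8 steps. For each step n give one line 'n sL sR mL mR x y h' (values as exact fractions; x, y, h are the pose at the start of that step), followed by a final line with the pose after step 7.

n=0: pose=(2,6,W); sL=200/49, sR=200; mL=-9700/49, mR=4700/49; mL+mR=-5000/49 → advance -1; mR−mL=14400/49 → turn +1·90°
n=1: pose=(3,6,S); sL=100/49, sR=4; mL=-146/49, mR=-2/49; mL+mR=-148/49 → advance -1; mR−mL=144/49 → turn +1·90°
n=2: pose=(3,7,E); sL=200/49, sR=40/17; mL=-260/833, mR=-2420/833; mL+mR=-2680/833 → advance -1; mR−mL=-2160/833 → turn -1·90°
n=3: pose=(2,7,S); sL=25/9, sR=50/9; mL=-25/6, mR=0; mL+mR=-25/6 → advance -1; mR−mL=25/6 → turn +1·90°
n=4: pose=(2,8,E); sL=200/37, sR=200/61; mL=-1300/2257, mR=-8500/2257; mL+mR=-9800/2257 → advance -1; mR−mL=-7200/2257 → turn -1·90°
n=5: pose=(1,8,S); sL=4, sR=100/13; mL=-74/13, mR=-2/13; mL+mR=-76/13 → advance -1; mR−mL=72/13 → turn +1·90°
n=6: pose=(1,9,E); sL=200/29, sR=200/41; mL=-1700/1189, mR=-5300/1189; mL+mR=-7000/1189 → advance -1; mR−mL=-3600/1189 → turn -1·90°
n=7: pose=(0,9,S); sL=25/4, sR=10; mL=-55/8, mR=-5/4; mL+mR=-65/8 → advance -1; mR−mL=45/8 → turn +1·90°

0 200/49 200 -9700/49 4700/49 2 6 W
1 100/49 4 -146/49 -2/49 3 6 S
2 200/49 40/17 -260/833 -2420/833 3 7 E
3 25/9 50/9 -25/6 0 2 7 S
4 200/37 200/61 -1300/2257 -8500/2257 2 8 E
5 4 100/13 -74/13 -2/13 1 8 S
6 200/29 200/41 -1700/1189 -5300/1189 1 9 E
7 25/4 10 -55/8 -5/4 0 9 S
final 0 10 E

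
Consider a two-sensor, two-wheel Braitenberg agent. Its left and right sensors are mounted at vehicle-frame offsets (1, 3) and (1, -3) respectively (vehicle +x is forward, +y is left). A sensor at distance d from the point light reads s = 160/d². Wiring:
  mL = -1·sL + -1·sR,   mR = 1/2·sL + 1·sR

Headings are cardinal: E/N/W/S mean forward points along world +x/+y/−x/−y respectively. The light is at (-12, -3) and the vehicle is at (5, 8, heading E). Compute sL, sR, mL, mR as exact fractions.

4/13 40/97 -908/1261 714/1261

left sensor world pos  = (6, 11); dL² = 520
right sensor world pos = (6, 5); dR² = 388
sL = 160/520 = 4/13
sR = 160/388 = 40/97
mL = -1·sL + -1·sR = -908/1261
mR = 1/2·sL + 1·sR = 714/1261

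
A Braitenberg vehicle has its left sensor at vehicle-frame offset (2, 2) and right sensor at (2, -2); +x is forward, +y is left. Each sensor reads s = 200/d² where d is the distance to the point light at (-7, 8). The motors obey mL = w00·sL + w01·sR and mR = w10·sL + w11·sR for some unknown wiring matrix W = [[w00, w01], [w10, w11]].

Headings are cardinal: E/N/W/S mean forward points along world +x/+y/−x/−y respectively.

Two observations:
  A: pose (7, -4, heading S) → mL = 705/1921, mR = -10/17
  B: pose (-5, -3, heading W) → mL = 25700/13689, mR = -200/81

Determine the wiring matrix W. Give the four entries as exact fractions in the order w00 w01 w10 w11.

obs A: pose=(7,-4,S) → sL=50/113, sR=10/17, mL=705/1921, mR=-10/17
obs B: pose=(-5,-3,W) → sL=200/169, sR=200/81, mL=25700/13689, mR=-200/81
sensor matrix S = [[50/113, 10/17], [200/169, 200/81]]; det S = 10424000/26296569
solve [mL_A; mL_B] = S·[w00; w01] and [mR_A; mR_B] = S·[w10; w11]:
  w00 = -1/2, w01 = 1, w10 = 0, w11 = -1

-1/2 1 0 -1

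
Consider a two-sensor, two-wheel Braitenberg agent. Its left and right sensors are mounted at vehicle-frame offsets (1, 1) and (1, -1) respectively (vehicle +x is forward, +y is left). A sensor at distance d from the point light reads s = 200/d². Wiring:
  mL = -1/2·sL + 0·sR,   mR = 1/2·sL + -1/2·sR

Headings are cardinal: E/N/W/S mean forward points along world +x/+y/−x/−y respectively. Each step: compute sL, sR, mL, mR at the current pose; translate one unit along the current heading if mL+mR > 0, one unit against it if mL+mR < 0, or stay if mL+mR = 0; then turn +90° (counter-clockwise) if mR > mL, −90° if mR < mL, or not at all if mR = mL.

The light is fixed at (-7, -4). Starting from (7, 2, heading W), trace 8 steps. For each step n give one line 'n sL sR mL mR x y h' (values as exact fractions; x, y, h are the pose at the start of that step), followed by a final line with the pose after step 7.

0 100/97 100/109 -50/97 600/10573 7 2 W
1 200/281 200/221 -100/281 -6000/62101 8 2 S
2 5/8 50/73 -5/16 -35/1168 8 3 E
3 200/233 200/289 -100/233 5600/67337 7 3 N
4 100/97 100/109 -50/97 600/10573 7 2 W
5 200/281 200/221 -100/281 -6000/62101 8 2 S
6 5/8 50/73 -5/16 -35/1168 8 3 E
7 200/233 200/289 -100/233 5600/67337 7 3 N
final 7 2 W

n=0: pose=(7,2,W); sL=100/97, sR=100/109; mL=-50/97, mR=600/10573; mL+mR=-50/109 → advance -1; mR−mL=6050/10573 → turn +1·90°
n=1: pose=(8,2,S); sL=200/281, sR=200/221; mL=-100/281, mR=-6000/62101; mL+mR=-100/221 → advance -1; mR−mL=16100/62101 → turn +1·90°
n=2: pose=(8,3,E); sL=5/8, sR=50/73; mL=-5/16, mR=-35/1168; mL+mR=-25/73 → advance -1; mR−mL=165/584 → turn +1·90°
n=3: pose=(7,3,N); sL=200/233, sR=200/289; mL=-100/233, mR=5600/67337; mL+mR=-100/289 → advance -1; mR−mL=34500/67337 → turn +1·90°
n=4: pose=(7,2,W); sL=100/97, sR=100/109; mL=-50/97, mR=600/10573; mL+mR=-50/109 → advance -1; mR−mL=6050/10573 → turn +1·90°
n=5: pose=(8,2,S); sL=200/281, sR=200/221; mL=-100/281, mR=-6000/62101; mL+mR=-100/221 → advance -1; mR−mL=16100/62101 → turn +1·90°
n=6: pose=(8,3,E); sL=5/8, sR=50/73; mL=-5/16, mR=-35/1168; mL+mR=-25/73 → advance -1; mR−mL=165/584 → turn +1·90°
n=7: pose=(7,3,N); sL=200/233, sR=200/289; mL=-100/233, mR=5600/67337; mL+mR=-100/289 → advance -1; mR−mL=34500/67337 → turn +1·90°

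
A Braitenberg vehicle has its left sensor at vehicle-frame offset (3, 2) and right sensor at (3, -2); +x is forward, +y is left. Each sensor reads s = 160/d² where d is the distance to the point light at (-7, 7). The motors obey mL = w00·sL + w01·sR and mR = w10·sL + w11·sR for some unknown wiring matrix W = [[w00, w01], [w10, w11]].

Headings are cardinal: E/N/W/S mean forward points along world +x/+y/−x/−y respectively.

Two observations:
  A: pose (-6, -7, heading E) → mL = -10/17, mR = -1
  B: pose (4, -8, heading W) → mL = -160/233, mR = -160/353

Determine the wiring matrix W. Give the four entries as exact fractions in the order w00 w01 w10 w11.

obs A: pose=(-6,-7,E) → sL=1, sR=10/17, mL=-10/17, mR=-1
obs B: pose=(4,-8,W) → sL=160/353, sR=160/233, mL=-160/233, mR=-160/353
sensor matrix S = [[1, 10/17], [160/353, 160/233]]; det S = 587360/1398233
solve [mL_A; mL_B] = S·[w00; w01] and [mR_A; mR_B] = S·[w10; w11]:
  w00 = 0, w01 = -1, w10 = -1, w11 = 0

0 -1 -1 0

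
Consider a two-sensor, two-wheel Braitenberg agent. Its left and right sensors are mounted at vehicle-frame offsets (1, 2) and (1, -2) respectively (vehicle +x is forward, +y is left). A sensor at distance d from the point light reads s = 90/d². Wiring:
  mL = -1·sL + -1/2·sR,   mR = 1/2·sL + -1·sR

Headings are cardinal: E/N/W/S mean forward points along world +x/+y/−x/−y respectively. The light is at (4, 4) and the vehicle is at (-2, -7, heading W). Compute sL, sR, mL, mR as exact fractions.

left sensor world pos  = (-3, -9); dL² = 218
right sensor world pos = (-3, -5); dR² = 130
sL = 90/218 = 45/109
sR = 90/130 = 9/13
mL = -1·sL + -1/2·sR = -2151/2834
mR = 1/2·sL + -1·sR = -1377/2834

45/109 9/13 -2151/2834 -1377/2834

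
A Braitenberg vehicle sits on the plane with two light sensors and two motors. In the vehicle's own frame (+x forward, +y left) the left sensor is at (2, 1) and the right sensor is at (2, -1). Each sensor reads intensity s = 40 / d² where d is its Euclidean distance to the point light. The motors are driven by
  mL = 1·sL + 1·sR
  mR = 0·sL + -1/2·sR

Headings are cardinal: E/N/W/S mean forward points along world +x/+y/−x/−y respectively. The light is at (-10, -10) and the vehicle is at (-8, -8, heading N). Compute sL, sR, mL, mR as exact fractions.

40/17 8/5 336/85 -4/5

left sensor world pos  = (-9, -6); dL² = 17
right sensor world pos = (-7, -6); dR² = 25
sL = 40/17 = 40/17
sR = 40/25 = 8/5
mL = 1·sL + 1·sR = 336/85
mR = 0·sL + -1/2·sR = -4/5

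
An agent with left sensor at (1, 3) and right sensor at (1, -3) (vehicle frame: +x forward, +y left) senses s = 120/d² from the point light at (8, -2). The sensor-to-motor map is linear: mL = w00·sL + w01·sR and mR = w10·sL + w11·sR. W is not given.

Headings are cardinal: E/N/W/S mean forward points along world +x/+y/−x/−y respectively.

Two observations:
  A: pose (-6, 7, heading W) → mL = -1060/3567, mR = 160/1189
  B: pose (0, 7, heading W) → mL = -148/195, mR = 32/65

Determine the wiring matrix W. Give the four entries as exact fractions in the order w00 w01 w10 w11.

obs A: pose=(-6,7,W) → sL=40/87, sR=40/123, mL=-1060/3567, mR=160/1189
obs B: pose=(0,7,W) → sL=40/39, sR=8/15, mL=-148/195, mR=32/65
sensor matrix S = [[40/87, 40/123], [40/39, 8/15]]; det S = -4096/46371
solve [mL_A; mL_B] = S·[w00; w01] and [mR_A; mR_B] = S·[w10; w11]:
  w00 = -1, w01 = 1/2, w10 = 1, w11 = -1

-1 1/2 1 -1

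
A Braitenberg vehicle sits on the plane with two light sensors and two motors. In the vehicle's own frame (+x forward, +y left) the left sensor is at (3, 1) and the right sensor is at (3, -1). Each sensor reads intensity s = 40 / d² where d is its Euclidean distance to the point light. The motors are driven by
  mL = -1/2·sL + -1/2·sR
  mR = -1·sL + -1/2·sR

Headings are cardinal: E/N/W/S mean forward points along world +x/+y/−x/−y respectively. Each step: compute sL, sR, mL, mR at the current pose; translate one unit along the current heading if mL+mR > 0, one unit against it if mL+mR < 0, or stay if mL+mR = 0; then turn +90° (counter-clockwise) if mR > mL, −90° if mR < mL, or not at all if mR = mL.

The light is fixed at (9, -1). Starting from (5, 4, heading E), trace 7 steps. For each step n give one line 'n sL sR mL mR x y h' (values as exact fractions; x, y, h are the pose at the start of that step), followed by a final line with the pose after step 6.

n=0: pose=(5,4,E); sL=40/37, sR=40/17; mL=-1080/629, mR=-1420/629; mL+mR=-2500/629 → advance -1; mR−mL=-20/37 → turn -1·90°
n=1: pose=(4,4,S); sL=2, sR=1; mL=-3/2, mR=-5/2; mL+mR=-4 → advance -1; mR−mL=-1 → turn -1·90°
n=2: pose=(4,5,W); sL=40/89, sR=40/113; mL=-4040/10057, mR=-6300/10057; mL+mR=-10340/10057 → advance -1; mR−mL=-20/89 → turn -1·90°
n=3: pose=(5,5,N); sL=20/53, sR=4/9; mL=-196/477, mR=-286/477; mL+mR=-482/477 → advance -1; mR−mL=-10/53 → turn -1·90°
n=4: pose=(5,4,E); sL=40/37, sR=40/17; mL=-1080/629, mR=-1420/629; mL+mR=-2500/629 → advance -1; mR−mL=-20/37 → turn -1·90°
n=5: pose=(4,4,S); sL=2, sR=1; mL=-3/2, mR=-5/2; mL+mR=-4 → advance -1; mR−mL=-1 → turn -1·90°
n=6: pose=(4,5,W); sL=40/89, sR=40/113; mL=-4040/10057, mR=-6300/10057; mL+mR=-10340/10057 → advance -1; mR−mL=-20/89 → turn -1·90°

0 40/37 40/17 -1080/629 -1420/629 5 4 E
1 2 1 -3/2 -5/2 4 4 S
2 40/89 40/113 -4040/10057 -6300/10057 4 5 W
3 20/53 4/9 -196/477 -286/477 5 5 N
4 40/37 40/17 -1080/629 -1420/629 5 4 E
5 2 1 -3/2 -5/2 4 4 S
6 40/89 40/113 -4040/10057 -6300/10057 4 5 W
final 5 5 N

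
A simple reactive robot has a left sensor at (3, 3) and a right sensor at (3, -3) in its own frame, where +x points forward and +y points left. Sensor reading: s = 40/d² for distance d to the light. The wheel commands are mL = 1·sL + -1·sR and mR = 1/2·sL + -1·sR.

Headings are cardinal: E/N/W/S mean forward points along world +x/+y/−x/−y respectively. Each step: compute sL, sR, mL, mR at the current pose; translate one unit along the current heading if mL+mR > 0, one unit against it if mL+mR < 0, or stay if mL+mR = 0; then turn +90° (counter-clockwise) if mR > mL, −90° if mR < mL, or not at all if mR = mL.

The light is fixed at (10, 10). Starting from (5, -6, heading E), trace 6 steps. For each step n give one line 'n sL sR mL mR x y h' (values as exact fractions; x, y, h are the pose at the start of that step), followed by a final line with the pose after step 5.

0 40/173 8/73 1536/12629 76/12629 5 -6 E
1 20/181 4/41 96/7421 -314/7421 6 -6 S
2 40/373 40/193 -7200/71989 -11060/71989 6 -5 W
3 2/9 5/18 -1/18 -1/6 7 -5 N
4 40/169 40/361 7680/61009 460/61009 7 -6 E
5 20/181 20/193 240/34933 -1690/34933 8 -6 S
final 8 -5 W

n=0: pose=(5,-6,E); sL=40/173, sR=8/73; mL=1536/12629, mR=76/12629; mL+mR=1612/12629 → advance +1; mR−mL=-20/173 → turn -1·90°
n=1: pose=(6,-6,S); sL=20/181, sR=4/41; mL=96/7421, mR=-314/7421; mL+mR=-218/7421 → advance -1; mR−mL=-10/181 → turn -1·90°
n=2: pose=(6,-5,W); sL=40/373, sR=40/193; mL=-7200/71989, mR=-11060/71989; mL+mR=-18260/71989 → advance -1; mR−mL=-20/373 → turn -1·90°
n=3: pose=(7,-5,N); sL=2/9, sR=5/18; mL=-1/18, mR=-1/6; mL+mR=-2/9 → advance -1; mR−mL=-1/9 → turn -1·90°
n=4: pose=(7,-6,E); sL=40/169, sR=40/361; mL=7680/61009, mR=460/61009; mL+mR=8140/61009 → advance +1; mR−mL=-20/169 → turn -1·90°
n=5: pose=(8,-6,S); sL=20/181, sR=20/193; mL=240/34933, mR=-1690/34933; mL+mR=-1450/34933 → advance -1; mR−mL=-10/181 → turn -1·90°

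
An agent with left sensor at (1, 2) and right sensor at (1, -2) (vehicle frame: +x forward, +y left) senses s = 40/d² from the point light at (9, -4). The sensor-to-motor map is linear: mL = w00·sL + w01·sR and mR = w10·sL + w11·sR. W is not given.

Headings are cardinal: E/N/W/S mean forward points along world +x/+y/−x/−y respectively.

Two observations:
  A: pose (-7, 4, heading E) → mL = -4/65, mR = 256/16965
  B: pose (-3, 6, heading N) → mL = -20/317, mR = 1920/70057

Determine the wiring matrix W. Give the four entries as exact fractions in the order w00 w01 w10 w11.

-1/2 0 -1/2 1/2

obs A: pose=(-7,4,E) → sL=8/65, sR=40/261, mL=-4/65, mR=256/16965
obs B: pose=(-3,6,N) → sL=40/317, sR=40/221, mL=-20/317, mR=1920/70057
sensor matrix S = [[8/65, 40/261], [40/317, 40/221]]; det S = 698368/237703401
solve [mL_A; mL_B] = S·[w00; w01] and [mR_A; mR_B] = S·[w10; w11]:
  w00 = -1/2, w01 = 0, w10 = -1/2, w11 = 1/2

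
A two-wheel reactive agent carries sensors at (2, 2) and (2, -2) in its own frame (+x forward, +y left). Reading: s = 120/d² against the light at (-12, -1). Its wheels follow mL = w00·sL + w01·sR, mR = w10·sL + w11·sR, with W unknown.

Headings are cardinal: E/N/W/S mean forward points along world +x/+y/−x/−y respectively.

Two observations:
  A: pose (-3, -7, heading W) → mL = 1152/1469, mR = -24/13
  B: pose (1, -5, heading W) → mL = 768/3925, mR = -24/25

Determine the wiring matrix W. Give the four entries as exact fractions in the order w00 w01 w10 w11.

obs A: pose=(-3,-7,W) → sL=120/113, sR=24/13, mL=1152/1469, mR=-24/13
obs B: pose=(1,-5,W) → sL=120/157, sR=24/25, mL=768/3925, mR=-24/25
sensor matrix S = [[120/113, 24/13], [120/157, 24/25]]; det S = -451584/1153165
solve [mL_A; mL_B] = S·[w00; w01] and [mR_A; mR_B] = S·[w10; w11]:
  w00 = -1, w01 = 1, w10 = 0, w11 = -1

-1 1 0 -1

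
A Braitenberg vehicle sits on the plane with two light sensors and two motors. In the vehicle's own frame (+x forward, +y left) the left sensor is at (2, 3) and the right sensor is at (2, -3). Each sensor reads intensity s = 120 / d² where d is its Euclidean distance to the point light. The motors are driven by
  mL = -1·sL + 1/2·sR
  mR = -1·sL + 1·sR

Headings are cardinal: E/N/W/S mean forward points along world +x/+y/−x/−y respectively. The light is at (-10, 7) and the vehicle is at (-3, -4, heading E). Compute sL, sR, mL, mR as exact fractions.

left sensor world pos  = (-1, -1); dL² = 145
right sensor world pos = (-1, -7); dR² = 277
sL = 120/145 = 24/29
sR = 120/277 = 120/277
mL = -1·sL + 1/2·sR = -4908/8033
mR = -1·sL + 1·sR = -3168/8033

24/29 120/277 -4908/8033 -3168/8033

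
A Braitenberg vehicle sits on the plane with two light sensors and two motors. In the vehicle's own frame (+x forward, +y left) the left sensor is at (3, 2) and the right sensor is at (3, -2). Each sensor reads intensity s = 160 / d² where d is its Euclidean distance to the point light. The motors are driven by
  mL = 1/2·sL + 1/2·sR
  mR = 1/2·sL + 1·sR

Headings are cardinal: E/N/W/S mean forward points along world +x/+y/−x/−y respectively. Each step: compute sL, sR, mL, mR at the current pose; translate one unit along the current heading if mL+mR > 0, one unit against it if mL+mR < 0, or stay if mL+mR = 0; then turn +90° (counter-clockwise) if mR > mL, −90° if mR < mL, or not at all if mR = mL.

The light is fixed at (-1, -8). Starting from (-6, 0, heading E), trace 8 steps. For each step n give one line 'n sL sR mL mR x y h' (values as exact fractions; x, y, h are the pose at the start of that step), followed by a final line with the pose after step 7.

0 20/13 4 36/13 62/13 -6 0 E
1 160/157 32/25 4512/3925 7024/3925 -5 0 N
2 80/49 16/17 1072/833 1464/833 -5 1 W
3 32/9 32/17 416/153 560/153 -6 1 S
4 20/13 4 36/13 62/13 -6 0 E
5 160/157 32/25 4512/3925 7024/3925 -5 0 N
6 80/49 16/17 1072/833 1464/833 -5 1 W
7 32/9 32/17 416/153 560/153 -6 1 S
final -6 0 E

n=0: pose=(-6,0,E); sL=20/13, sR=4; mL=36/13, mR=62/13; mL+mR=98/13 → advance +1; mR−mL=2 → turn +1·90°
n=1: pose=(-5,0,N); sL=160/157, sR=32/25; mL=4512/3925, mR=7024/3925; mL+mR=11536/3925 → advance +1; mR−mL=16/25 → turn +1·90°
n=2: pose=(-5,1,W); sL=80/49, sR=16/17; mL=1072/833, mR=1464/833; mL+mR=2536/833 → advance +1; mR−mL=8/17 → turn +1·90°
n=3: pose=(-6,1,S); sL=32/9, sR=32/17; mL=416/153, mR=560/153; mL+mR=976/153 → advance +1; mR−mL=16/17 → turn +1·90°
n=4: pose=(-6,0,E); sL=20/13, sR=4; mL=36/13, mR=62/13; mL+mR=98/13 → advance +1; mR−mL=2 → turn +1·90°
n=5: pose=(-5,0,N); sL=160/157, sR=32/25; mL=4512/3925, mR=7024/3925; mL+mR=11536/3925 → advance +1; mR−mL=16/25 → turn +1·90°
n=6: pose=(-5,1,W); sL=80/49, sR=16/17; mL=1072/833, mR=1464/833; mL+mR=2536/833 → advance +1; mR−mL=8/17 → turn +1·90°
n=7: pose=(-6,1,S); sL=32/9, sR=32/17; mL=416/153, mR=560/153; mL+mR=976/153 → advance +1; mR−mL=16/17 → turn +1·90°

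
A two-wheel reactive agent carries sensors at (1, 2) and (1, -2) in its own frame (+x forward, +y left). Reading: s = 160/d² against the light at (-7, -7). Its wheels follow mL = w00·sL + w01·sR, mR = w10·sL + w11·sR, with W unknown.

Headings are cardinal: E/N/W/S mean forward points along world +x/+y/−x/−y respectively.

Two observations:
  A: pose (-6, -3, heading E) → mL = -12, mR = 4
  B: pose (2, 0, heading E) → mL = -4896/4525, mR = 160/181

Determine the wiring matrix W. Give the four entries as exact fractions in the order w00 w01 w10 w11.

obs A: pose=(-6,-3,E) → sL=4, sR=20, mL=-12, mR=4
obs B: pose=(2,0,E) → sL=160/181, sR=32/25, mL=-4896/4525, mR=160/181
sensor matrix S = [[4, 20], [160/181, 32/25]]; det S = -56832/4525
solve [mL_A; mL_B] = S·[w00; w01] and [mR_A; mR_B] = S·[w10; w11]:
  w00 = -1/2, w01 = -1/2, w10 = 1, w11 = 0

-1/2 -1/2 1 0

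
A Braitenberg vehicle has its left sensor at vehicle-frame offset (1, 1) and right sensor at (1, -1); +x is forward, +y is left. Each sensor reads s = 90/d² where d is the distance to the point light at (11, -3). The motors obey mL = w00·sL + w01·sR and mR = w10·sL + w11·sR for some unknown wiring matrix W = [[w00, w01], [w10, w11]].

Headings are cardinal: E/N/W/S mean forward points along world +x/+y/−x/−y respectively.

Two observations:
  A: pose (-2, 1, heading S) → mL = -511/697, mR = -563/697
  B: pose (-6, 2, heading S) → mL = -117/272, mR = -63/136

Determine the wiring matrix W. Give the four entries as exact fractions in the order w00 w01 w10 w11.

-1/2 -1 -1 -1/2

obs A: pose=(-2,1,S) → sL=10/17, sR=18/41, mL=-511/697, mR=-563/697
obs B: pose=(-6,2,S) → sL=45/136, sR=9/34, mL=-117/272, mR=-63/136
sensor matrix S = [[10/17, 18/41], [45/136, 9/34]]; det S = 495/47396
solve [mL_A; mL_B] = S·[w00; w01] and [mR_A; mR_B] = S·[w10; w11]:
  w00 = -1/2, w01 = -1, w10 = -1, w11 = -1/2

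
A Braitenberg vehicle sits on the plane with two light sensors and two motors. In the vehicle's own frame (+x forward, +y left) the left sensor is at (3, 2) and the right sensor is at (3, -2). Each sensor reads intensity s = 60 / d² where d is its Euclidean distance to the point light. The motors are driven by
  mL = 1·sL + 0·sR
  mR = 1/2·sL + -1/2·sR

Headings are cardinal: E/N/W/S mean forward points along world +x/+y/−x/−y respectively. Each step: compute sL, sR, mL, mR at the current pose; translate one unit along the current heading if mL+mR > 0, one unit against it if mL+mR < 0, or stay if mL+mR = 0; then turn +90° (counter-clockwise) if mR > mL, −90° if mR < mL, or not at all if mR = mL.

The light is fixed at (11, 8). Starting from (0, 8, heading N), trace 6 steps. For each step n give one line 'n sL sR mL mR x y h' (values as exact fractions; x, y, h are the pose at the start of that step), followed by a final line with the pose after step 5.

0 30/89 2/3 30/89 -44/267 0 8 N
1 60/73 12/13 60/73 -48/949 0 9 E
2 15/17 15/37 15/17 150/629 1 9 S
3 60/173 60/173 60/173 0 1 8 W
4 30/89 2/3 30/89 -44/267 0 8 N
5 60/73 12/13 60/73 -48/949 0 9 E
final 1 9 S

n=0: pose=(0,8,N); sL=30/89, sR=2/3; mL=30/89, mR=-44/267; mL+mR=46/267 → advance +1; mR−mL=-134/267 → turn -1·90°
n=1: pose=(0,9,E); sL=60/73, sR=12/13; mL=60/73, mR=-48/949; mL+mR=732/949 → advance +1; mR−mL=-828/949 → turn -1·90°
n=2: pose=(1,9,S); sL=15/17, sR=15/37; mL=15/17, mR=150/629; mL+mR=705/629 → advance +1; mR−mL=-405/629 → turn -1·90°
n=3: pose=(1,8,W); sL=60/173, sR=60/173; mL=60/173, mR=0; mL+mR=60/173 → advance +1; mR−mL=-60/173 → turn -1·90°
n=4: pose=(0,8,N); sL=30/89, sR=2/3; mL=30/89, mR=-44/267; mL+mR=46/267 → advance +1; mR−mL=-134/267 → turn -1·90°
n=5: pose=(0,9,E); sL=60/73, sR=12/13; mL=60/73, mR=-48/949; mL+mR=732/949 → advance +1; mR−mL=-828/949 → turn -1·90°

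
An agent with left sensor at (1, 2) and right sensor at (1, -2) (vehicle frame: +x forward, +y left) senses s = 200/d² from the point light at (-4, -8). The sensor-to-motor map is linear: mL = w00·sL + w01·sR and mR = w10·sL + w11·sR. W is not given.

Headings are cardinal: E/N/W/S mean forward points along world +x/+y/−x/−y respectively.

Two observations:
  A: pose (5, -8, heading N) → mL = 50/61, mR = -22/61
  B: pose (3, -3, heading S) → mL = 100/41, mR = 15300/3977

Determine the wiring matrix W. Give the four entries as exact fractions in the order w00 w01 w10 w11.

0 1/2 -1/2 1

obs A: pose=(5,-8,N) → sL=4, sR=100/61, mL=50/61, mR=-22/61
obs B: pose=(3,-3,S) → sL=200/97, sR=200/41, mL=100/41, mR=15300/3977
sensor matrix S = [[4, 100/61], [200/97, 200/41]]; det S = 3913600/242597
solve [mL_A; mL_B] = S·[w00; w01] and [mR_A; mR_B] = S·[w10; w11]:
  w00 = 0, w01 = 1/2, w10 = -1/2, w11 = 1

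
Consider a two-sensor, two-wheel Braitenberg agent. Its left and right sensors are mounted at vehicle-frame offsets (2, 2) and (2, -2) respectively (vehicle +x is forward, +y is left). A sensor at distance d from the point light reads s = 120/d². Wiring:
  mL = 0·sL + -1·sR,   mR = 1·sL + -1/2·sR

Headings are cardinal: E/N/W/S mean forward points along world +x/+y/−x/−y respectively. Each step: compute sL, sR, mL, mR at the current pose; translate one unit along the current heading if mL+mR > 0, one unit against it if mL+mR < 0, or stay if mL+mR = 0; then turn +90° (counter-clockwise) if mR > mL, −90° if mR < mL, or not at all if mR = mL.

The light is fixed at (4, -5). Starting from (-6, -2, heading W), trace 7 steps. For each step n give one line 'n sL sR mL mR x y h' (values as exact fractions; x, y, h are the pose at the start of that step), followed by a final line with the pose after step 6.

n=0: pose=(-6,-2,W); sL=24/29, sR=120/169; mL=-120/169, mR=2316/4901; mL+mR=-1164/4901 → advance -1; mR−mL=5796/4901 → turn +1·90°
n=1: pose=(-5,-2,S); sL=12/5, sR=60/61; mL=-60/61, mR=582/305; mL+mR=282/305 → advance +1; mR−mL=882/305 → turn +1·90°
n=2: pose=(-5,-3,E); sL=24/13, sR=120/49; mL=-120/49, mR=396/637; mL+mR=-1164/637 → advance -1; mR−mL=1956/637 → turn +1·90°
n=3: pose=(-6,-3,N); sL=3/4, sR=3/2; mL=-3/2, mR=0; mL+mR=-3/2 → advance -1; mR−mL=3/2 → turn +1·90°
n=4: pose=(-6,-4,W); sL=24/29, sR=40/51; mL=-40/51, mR=644/1479; mL+mR=-172/493 → advance -1; mR−mL=1804/1479 → turn +1·90°
n=5: pose=(-5,-4,S); sL=12/5, sR=60/61; mL=-60/61, mR=582/305; mL+mR=282/305 → advance +1; mR−mL=882/305 → turn +1·90°
n=6: pose=(-5,-5,E); sL=120/53, sR=120/53; mL=-120/53, mR=60/53; mL+mR=-60/53 → advance -1; mR−mL=180/53 → turn +1·90°

0 24/29 120/169 -120/169 2316/4901 -6 -2 W
1 12/5 60/61 -60/61 582/305 -5 -2 S
2 24/13 120/49 -120/49 396/637 -5 -3 E
3 3/4 3/2 -3/2 0 -6 -3 N
4 24/29 40/51 -40/51 644/1479 -6 -4 W
5 12/5 60/61 -60/61 582/305 -5 -4 S
6 120/53 120/53 -120/53 60/53 -5 -5 E
final -6 -5 N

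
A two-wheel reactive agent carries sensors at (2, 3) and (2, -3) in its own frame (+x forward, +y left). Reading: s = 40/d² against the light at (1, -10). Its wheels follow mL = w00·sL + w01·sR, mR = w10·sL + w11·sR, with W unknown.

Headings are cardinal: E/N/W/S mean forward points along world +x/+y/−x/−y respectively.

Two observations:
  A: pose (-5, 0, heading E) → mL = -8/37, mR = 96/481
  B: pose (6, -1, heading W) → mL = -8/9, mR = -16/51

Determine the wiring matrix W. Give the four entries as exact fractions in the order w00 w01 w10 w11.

-1 0 -1/2 1/2

obs A: pose=(-5,0,E) → sL=8/37, sR=8/13, mL=-8/37, mR=96/481
obs B: pose=(6,-1,W) → sL=8/9, sR=40/153, mL=-8/9, mR=-16/51
sensor matrix S = [[8/37, 8/13], [8/9, 40/153]]; det S = -12032/24531
solve [mL_A; mL_B] = S·[w00; w01] and [mR_A; mR_B] = S·[w10; w11]:
  w00 = -1, w01 = 0, w10 = -1/2, w11 = 1/2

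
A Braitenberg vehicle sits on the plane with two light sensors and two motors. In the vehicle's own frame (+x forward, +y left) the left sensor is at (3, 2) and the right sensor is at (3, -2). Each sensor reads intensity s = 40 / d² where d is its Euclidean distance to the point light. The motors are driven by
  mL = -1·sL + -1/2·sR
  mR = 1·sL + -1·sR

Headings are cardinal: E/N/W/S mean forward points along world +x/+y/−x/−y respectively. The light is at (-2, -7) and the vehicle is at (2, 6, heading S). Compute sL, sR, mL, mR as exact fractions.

left sensor world pos  = (4, 3); dL² = 136
right sensor world pos = (0, 3); dR² = 104
sL = 40/136 = 5/17
sR = 40/104 = 5/13
mL = -1·sL + -1/2·sR = -215/442
mR = 1·sL + -1·sR = -20/221

5/17 5/13 -215/442 -20/221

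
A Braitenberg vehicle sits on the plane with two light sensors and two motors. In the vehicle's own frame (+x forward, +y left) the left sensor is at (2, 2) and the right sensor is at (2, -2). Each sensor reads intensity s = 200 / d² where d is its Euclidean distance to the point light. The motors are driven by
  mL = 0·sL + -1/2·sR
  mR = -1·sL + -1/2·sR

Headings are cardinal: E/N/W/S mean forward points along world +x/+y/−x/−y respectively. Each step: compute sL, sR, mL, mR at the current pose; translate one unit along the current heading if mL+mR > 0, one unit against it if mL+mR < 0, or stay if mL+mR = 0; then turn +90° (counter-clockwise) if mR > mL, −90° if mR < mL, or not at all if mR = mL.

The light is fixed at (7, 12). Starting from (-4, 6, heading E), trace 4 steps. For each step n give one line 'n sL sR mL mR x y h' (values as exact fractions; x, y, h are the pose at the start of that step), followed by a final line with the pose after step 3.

n=0: pose=(-4,6,E); sL=200/97, sR=40/29; mL=-20/29, mR=-7740/2813; mL+mR=-9680/2813 → advance -1; mR−mL=-200/97 → turn -1·90°
n=1: pose=(-5,6,S); sL=50/41, sR=10/13; mL=-5/13, mR=-855/533; mL+mR=-1060/533 → advance -1; mR−mL=-50/41 → turn -1·90°
n=2: pose=(-5,7,W); sL=40/49, sR=40/41; mL=-20/41, mR=-2620/2009; mL+mR=-3600/2009 → advance -1; mR−mL=-40/49 → turn -1·90°
n=3: pose=(-4,7,N); sL=100/89, sR=20/9; mL=-10/9, mR=-1790/801; mL+mR=-2680/801 → advance -1; mR−mL=-100/89 → turn -1·90°

0 200/97 40/29 -20/29 -7740/2813 -4 6 E
1 50/41 10/13 -5/13 -855/533 -5 6 S
2 40/49 40/41 -20/41 -2620/2009 -5 7 W
3 100/89 20/9 -10/9 -1790/801 -4 7 N
final -4 6 E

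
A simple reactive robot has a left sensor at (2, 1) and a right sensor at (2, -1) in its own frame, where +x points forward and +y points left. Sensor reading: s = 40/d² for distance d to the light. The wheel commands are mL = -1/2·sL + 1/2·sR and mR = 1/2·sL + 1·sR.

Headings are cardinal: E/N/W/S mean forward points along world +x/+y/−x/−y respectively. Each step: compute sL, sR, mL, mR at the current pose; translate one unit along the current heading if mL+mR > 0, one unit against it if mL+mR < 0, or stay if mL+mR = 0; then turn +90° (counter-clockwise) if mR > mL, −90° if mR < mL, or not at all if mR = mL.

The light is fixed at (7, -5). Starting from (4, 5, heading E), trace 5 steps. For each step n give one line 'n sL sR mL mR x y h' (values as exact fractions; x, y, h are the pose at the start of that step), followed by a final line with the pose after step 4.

n=0: pose=(4,5,E); sL=20/61, sR=20/41; mL=200/2501, mR=1630/2501; mL+mR=30/41 → advance +1; mR−mL=1430/2501 → turn +1·90°
n=1: pose=(5,5,N); sL=40/153, sR=8/29; mL=32/4437, mR=1804/4437; mL+mR=12/29 → advance +1; mR−mL=1772/4437 → turn +1·90°
n=2: pose=(5,6,W); sL=10/29, sR=1/4; mL=-11/232, mR=49/116; mL+mR=3/8 → advance +1; mR−mL=109/232 → turn +1·90°
n=3: pose=(4,6,S); sL=8/17, sR=40/97; mL=-48/1649, mR=1068/1649; mL+mR=60/97 → advance +1; mR−mL=1116/1649 → turn +1·90°
n=4: pose=(4,5,E); sL=20/61, sR=20/41; mL=200/2501, mR=1630/2501; mL+mR=30/41 → advance +1; mR−mL=1430/2501 → turn +1·90°

0 20/61 20/41 200/2501 1630/2501 4 5 E
1 40/153 8/29 32/4437 1804/4437 5 5 N
2 10/29 1/4 -11/232 49/116 5 6 W
3 8/17 40/97 -48/1649 1068/1649 4 6 S
4 20/61 20/41 200/2501 1630/2501 4 5 E
final 5 5 N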